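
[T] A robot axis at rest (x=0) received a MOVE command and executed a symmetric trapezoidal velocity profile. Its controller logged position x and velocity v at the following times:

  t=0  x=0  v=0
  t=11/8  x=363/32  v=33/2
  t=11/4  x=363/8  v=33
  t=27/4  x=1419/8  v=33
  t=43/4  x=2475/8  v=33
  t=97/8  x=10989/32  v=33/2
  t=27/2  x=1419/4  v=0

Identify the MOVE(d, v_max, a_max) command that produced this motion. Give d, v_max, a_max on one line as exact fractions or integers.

d=1419/4 v_max=33 a_max=12

final state: t=27/2, x=1419/4, v=0 → d = 1419/4
a_max = (33/2−0)/(11/8−0) = 12
max v = 33 over t∈[11/4,43/4] → v_max = 33
check: 33·(11/4+8) = 1419/4 ✓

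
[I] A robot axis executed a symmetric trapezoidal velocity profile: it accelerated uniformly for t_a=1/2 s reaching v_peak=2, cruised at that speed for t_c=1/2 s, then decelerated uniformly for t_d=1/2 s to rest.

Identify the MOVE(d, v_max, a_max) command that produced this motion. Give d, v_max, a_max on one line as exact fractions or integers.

a_max = 2/(1/2) = 4
d_a = ½·2·1/2 = 1/2; d_c = 2·1/2 = 1
d = 2·1/2 + 1 = 2
t_c = 1/2 > 0 so v_max = 2

d=2 v_max=2 a_max=4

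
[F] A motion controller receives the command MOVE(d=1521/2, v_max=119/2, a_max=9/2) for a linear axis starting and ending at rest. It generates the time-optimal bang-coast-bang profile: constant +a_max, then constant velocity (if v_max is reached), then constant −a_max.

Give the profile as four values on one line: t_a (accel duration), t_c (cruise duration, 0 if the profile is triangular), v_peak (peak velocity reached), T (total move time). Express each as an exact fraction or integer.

v_max²/a_max = (119/2)²/(9/2) = 14161/18
1521/2 < 14161/18 so t_c = 0
v_peak = √(1521/2·9/2) = √(13689/4) = 117/2
t_a = (117/2)/(9/2) = 13; t_c = 0
T = 2·13 = 26

t_a=13 t_c=0 v_peak=117/2 T=26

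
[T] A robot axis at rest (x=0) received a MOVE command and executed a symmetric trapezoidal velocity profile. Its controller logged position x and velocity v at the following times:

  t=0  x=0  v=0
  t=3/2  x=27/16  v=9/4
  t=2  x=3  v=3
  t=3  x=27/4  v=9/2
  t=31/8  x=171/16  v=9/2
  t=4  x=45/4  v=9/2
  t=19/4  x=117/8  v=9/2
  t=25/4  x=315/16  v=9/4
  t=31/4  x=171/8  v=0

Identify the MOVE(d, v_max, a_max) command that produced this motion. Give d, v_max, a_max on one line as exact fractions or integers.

d=171/8 v_max=9/2 a_max=3/2

final state: t=31/4, x=171/8, v=0 → d = 171/8
a_max = (9/4−0)/(3/2−0) = 3/2
max v = 9/2 over t∈[3,19/4] → v_max = 9/2
check: 9/2·(3+7/4) = 171/8 ✓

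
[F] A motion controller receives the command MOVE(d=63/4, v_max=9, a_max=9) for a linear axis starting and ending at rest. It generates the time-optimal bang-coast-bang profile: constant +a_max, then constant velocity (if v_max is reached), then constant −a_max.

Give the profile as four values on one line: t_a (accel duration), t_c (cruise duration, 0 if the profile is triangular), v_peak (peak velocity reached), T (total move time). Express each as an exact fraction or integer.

t_a=1 t_c=3/4 v_peak=9 T=11/4

vₘ²/aₘ = 9²/9 = 9
63/4 ≥ 9 so v_max reached
t_a = 9/9 = 1; v_peak = 9
d_cruise = 63/4 − 9 = 27/4; t_c = (27/4)/9 = 3/4
T = 2·1 + 3/4 = 11/4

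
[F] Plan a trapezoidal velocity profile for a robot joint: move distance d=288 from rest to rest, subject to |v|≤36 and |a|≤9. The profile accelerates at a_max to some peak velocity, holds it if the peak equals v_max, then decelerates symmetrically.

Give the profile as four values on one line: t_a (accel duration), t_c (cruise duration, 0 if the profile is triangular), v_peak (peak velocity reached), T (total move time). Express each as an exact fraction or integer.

t_a=4 t_c=4 v_peak=36 T=12

v_max²/a_max = 36²/9 = 144
288 ≥ 144 so v_max reached
t_a = 36/9 = 4; v_peak = 36
d_cruise = 288 − 144 = 144; t_c = 144/36 = 4
T = 2·4 + 4 = 12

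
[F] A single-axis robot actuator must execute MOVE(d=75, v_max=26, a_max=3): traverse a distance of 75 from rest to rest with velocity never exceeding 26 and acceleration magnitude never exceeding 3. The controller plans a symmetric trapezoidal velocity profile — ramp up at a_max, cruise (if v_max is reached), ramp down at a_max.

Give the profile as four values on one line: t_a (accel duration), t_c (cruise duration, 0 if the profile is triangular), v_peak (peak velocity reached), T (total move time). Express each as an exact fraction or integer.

v_max²/a_max = 26²/3 = 676/3
75 < 676/3 → triangular
v_peak = √(75·3) = √225 = 15
t_a = 15/3 = 5; t_c = 0
T = 2·5 = 10

t_a=5 t_c=0 v_peak=15 T=10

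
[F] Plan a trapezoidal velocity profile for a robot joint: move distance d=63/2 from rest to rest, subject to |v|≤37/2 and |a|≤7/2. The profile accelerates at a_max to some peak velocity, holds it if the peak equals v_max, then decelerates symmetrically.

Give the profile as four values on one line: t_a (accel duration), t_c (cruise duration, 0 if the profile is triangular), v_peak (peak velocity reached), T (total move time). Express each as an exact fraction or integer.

t_a=3 t_c=0 v_peak=21/2 T=6

v_max²/a_max = (37/2)²/(7/2) = 1369/14
63/2 < 1369/14 ⇒ no cruise
v_peak = √(63/2·7/2) = √(441/4) = 21/2
t_a = (21/2)/(7/2) = 3; t_c = 0
T = 2·3 = 6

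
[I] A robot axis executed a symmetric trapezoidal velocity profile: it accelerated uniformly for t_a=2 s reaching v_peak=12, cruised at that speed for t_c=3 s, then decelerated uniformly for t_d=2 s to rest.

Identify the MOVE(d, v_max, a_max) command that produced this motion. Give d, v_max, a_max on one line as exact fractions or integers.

a_max = 12/2 = 6
d_a = ½·12·2 = 12; d_c = 12·3 = 36
d = 2·12 + 36 = 60
t_c = 3 > 0 so v_max = 12

d=60 v_max=12 a_max=6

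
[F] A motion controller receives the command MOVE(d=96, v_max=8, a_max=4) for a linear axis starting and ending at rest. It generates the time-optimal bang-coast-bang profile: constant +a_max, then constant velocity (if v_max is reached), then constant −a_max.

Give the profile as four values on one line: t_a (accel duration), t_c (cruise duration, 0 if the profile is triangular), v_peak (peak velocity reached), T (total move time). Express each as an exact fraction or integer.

t_a=2 t_c=10 v_peak=8 T=14

vₘ²/aₘ = 8²/4 = 16
96 ≥ 16 → trapezoidal
t_a = 8/4 = 2; v_peak = 8
d_cruise = 96 − 16 = 80; t_c = 80/8 = 10
T = 2·2 + 10 = 14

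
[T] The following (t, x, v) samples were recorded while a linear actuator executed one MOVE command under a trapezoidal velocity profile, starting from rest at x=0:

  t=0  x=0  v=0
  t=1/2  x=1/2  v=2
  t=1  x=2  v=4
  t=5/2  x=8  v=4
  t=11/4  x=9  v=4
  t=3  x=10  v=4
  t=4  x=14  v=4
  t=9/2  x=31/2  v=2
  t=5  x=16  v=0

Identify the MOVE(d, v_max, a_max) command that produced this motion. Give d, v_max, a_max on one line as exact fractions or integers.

d=16 v_max=4 a_max=4

final state: t=5, x=16, v=0 → d = 16
a_max = (2−0)/(1/2−0) = 4
max v = 4 over t∈[1,4] → v_max = 4
check: 4·(1+3) = 16 ✓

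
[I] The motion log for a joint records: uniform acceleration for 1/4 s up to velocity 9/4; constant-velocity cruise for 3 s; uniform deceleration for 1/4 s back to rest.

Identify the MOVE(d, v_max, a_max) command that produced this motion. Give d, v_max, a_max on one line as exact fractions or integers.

d=117/16 v_max=9/4 a_max=9

a_max = (9/4)/(1/4) = 9
d_a = ½·9/4·1/4 = 9/32; d_c = 9/4·3 = 27/4
d = 2·9/32 + 27/4 = 117/16
t_c = 3 > 0 → v_max = v_peak = 9/4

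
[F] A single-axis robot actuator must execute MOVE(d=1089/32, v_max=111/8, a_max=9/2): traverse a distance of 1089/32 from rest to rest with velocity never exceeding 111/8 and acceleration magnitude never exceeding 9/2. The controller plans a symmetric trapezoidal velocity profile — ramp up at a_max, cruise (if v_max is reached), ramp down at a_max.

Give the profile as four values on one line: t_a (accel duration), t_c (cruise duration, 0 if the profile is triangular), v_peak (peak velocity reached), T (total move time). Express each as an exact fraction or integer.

vₘ²/aₘ = (111/8)²/(9/2) = 1369/32
1089/32 < 1369/32 ⇒ no cruise
v_peak = √(1089/32·9/2) = √(9801/64) = 99/8
t_a = (99/8)/(9/2) = 11/4; t_c = 0
T = 2·11/4 = 11/2

t_a=11/4 t_c=0 v_peak=99/8 T=11/2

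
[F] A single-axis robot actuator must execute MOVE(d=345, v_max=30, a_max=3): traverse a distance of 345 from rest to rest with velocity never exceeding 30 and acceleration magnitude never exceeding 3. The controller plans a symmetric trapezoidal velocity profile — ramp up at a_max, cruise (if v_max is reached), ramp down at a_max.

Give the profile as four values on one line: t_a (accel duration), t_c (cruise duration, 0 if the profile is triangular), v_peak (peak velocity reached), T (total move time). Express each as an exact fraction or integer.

t_a=10 t_c=3/2 v_peak=30 T=43/2

vₘ²/aₘ = 30²/3 = 300
345 ≥ 300 so v_max reached
t_a = 30/3 = 10; v_peak = 30
d_cruise = 345 − 300 = 45; t_c = 45/30 = 3/2
T = 2·10 + 3/2 = 43/2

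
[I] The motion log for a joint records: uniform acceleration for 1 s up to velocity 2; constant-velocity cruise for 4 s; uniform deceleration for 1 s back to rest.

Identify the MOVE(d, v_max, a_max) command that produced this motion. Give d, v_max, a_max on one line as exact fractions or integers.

a_max = 2/1 = 2
d_a = ½·2·1 = 1; d_c = 2·4 = 8
d = 2·1 + 8 = 10
t_c = 4 > 0 → v_max = v_peak = 2

d=10 v_max=2 a_max=2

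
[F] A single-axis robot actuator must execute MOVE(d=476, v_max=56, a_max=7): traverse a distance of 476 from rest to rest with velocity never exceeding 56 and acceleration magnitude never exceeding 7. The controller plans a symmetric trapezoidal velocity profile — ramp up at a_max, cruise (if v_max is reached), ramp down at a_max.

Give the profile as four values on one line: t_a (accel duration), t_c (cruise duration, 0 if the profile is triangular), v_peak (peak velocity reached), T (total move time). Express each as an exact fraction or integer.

(v_max)²/a_max = 56²/7 = 448
476 ≥ 448 → trapezoidal
t_a = 56/7 = 8; v_peak = 56
d_cruise = 476 − 448 = 28; t_c = 28/56 = 1/2
T = 2·8 + 1/2 = 33/2

t_a=8 t_c=1/2 v_peak=56 T=33/2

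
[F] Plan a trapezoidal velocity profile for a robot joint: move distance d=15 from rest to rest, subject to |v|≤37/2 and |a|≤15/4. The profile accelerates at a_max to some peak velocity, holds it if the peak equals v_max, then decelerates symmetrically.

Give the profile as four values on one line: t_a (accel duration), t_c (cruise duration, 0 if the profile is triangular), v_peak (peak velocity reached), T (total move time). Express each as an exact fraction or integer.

v_max²/a_max = (37/2)²/(15/4) = 1369/15
15 < 1369/15 so t_c = 0
v_peak = √(15·15/4) = √(225/4) = 15/2
t_a = (15/2)/(15/4) = 2; t_c = 0
T = 2·2 = 4

t_a=2 t_c=0 v_peak=15/2 T=4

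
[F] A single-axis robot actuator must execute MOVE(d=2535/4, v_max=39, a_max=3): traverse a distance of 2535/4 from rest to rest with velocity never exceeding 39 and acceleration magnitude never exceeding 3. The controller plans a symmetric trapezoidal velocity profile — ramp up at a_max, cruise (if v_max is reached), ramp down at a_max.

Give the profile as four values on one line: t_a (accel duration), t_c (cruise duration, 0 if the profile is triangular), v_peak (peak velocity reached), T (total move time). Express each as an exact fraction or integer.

t_a=13 t_c=13/4 v_peak=39 T=117/4

(v_max)²/a_max = 39²/3 = 507
2535/4 ≥ 507 → trapezoidal
t_a = 39/3 = 13; v_peak = 39
d_cruise = 2535/4 − 507 = 507/4; t_c = (507/4)/39 = 13/4
T = 2·13 + 13/4 = 117/4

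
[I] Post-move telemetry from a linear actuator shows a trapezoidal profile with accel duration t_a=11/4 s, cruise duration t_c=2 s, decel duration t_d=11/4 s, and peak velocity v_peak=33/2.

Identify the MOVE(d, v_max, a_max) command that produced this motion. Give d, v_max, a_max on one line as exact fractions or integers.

a_max = (33/2)/(11/4) = 6
d_a = ½·33/2·11/4 = 363/16; d_c = 33/2·2 = 33
d = 2·363/16 + 33 = 627/8
t_c = 2 > 0 ⇒ limit active, v_max = 33/2

d=627/8 v_max=33/2 a_max=6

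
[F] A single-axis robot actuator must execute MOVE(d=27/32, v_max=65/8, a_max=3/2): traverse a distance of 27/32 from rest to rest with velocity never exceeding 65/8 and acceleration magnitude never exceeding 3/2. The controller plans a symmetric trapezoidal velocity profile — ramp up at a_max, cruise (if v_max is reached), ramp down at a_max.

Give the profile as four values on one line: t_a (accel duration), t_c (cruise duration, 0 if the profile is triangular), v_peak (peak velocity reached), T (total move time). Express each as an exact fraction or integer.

vₘ²/aₘ = (65/8)²/(3/2) = 4225/96
27/32 < 4225/96 ⇒ no cruise
v_peak = √(27/32·3/2) = √(81/64) = 9/8
t_a = (9/8)/(3/2) = 3/4; t_c = 0
T = 2·3/4 = 3/2

t_a=3/4 t_c=0 v_peak=9/8 T=3/2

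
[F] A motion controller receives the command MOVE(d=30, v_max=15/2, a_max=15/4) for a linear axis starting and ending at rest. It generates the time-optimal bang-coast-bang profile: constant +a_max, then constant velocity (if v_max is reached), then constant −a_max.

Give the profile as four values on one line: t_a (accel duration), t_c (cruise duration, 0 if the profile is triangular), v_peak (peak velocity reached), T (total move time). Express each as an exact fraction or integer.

(v_max)²/a_max = (15/2)²/(15/4) = 15
30 ≥ 15 ⇒ cruise phase
t_a = (15/2)/(15/4) = 2; v_peak = 15/2
d_cruise = 30 − 15 = 15; t_c = 15/(15/2) = 2
T = 2·2 + 2 = 6

t_a=2 t_c=2 v_peak=15/2 T=6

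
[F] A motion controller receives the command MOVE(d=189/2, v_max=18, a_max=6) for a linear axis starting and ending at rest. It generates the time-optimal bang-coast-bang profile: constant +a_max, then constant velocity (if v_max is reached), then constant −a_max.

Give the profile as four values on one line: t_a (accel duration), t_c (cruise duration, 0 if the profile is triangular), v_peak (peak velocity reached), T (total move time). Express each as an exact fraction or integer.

t_a=3 t_c=9/4 v_peak=18 T=33/4

v_max²/a_max = 18²/6 = 54
189/2 ≥ 54 so v_max reached
t_a = 18/6 = 3; v_peak = 18
d_cruise = 189/2 − 54 = 81/2; t_c = (81/2)/18 = 9/4
T = 2·3 + 9/4 = 33/4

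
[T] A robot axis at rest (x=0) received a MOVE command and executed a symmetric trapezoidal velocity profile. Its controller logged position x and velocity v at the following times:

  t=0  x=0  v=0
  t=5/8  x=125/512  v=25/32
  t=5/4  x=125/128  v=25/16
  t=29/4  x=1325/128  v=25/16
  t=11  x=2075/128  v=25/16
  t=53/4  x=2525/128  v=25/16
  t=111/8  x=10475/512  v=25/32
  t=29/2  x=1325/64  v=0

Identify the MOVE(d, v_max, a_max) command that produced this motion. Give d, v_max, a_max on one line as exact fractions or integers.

d=1325/64 v_max=25/16 a_max=5/4

final state: t=29/2, x=1325/64, v=0 → d = 1325/64
a_max = (25/32−0)/(5/8−0) = 5/4
max v = 25/16 over t∈[5/4,53/4] → v_max = 25/16
check: 25/16·(5/4+12) = 1325/64 ✓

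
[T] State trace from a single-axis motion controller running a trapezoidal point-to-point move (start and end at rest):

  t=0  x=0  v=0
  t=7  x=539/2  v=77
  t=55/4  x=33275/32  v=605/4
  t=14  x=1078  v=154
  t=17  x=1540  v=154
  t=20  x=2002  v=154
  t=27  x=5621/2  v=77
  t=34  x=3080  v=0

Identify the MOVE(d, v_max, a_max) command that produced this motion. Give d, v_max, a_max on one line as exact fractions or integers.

final state: t=34, x=3080, v=0 → d = 3080
a_max = (77−0)/(7−0) = 11
max v = 154 over t∈[14,20] → v_max = 154
check: 154·(14+6) = 3080 ✓

d=3080 v_max=154 a_max=11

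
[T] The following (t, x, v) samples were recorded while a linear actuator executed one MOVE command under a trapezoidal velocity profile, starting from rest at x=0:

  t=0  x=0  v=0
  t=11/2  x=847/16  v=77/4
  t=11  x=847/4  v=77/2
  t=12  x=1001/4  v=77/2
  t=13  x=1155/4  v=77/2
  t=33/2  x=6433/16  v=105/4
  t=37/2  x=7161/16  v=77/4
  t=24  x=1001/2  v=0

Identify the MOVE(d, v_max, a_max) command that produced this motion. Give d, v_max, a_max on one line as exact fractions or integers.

d=1001/2 v_max=77/2 a_max=7/2

final state: t=24, x=1001/2, v=0 → d = 1001/2
a_max = (77/4−0)/(11/2−0) = 7/2
max v = 77/2 over t∈[11,13] → v_max = 77/2
check: 77/2·(11+2) = 1001/2 ✓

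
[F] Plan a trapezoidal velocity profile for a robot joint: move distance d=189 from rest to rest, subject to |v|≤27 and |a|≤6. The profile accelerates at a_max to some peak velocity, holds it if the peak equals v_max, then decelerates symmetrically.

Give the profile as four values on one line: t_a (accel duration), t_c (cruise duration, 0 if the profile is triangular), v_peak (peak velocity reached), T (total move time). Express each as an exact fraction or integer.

v_max²/a_max = 27²/6 = 243/2
189 ≥ 243/2 so v_max reached
t_a = 27/6 = 9/2; v_peak = 27
d_cruise = 189 − 243/2 = 135/2; t_c = (135/2)/27 = 5/2
T = 2·9/2 + 5/2 = 23/2

t_a=9/2 t_c=5/2 v_peak=27 T=23/2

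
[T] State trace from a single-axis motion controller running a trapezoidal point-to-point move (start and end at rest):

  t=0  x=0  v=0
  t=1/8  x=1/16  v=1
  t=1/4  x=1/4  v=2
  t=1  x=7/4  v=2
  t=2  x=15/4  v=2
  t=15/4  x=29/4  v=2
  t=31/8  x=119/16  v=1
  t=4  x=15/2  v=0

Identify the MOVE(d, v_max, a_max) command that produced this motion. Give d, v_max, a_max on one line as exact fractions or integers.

final state: t=4, x=15/2, v=0 → d = 15/2
a_max = (1−0)/(1/8−0) = 8
max v = 2 over t∈[1/4,15/4] → v_max = 2
check: 2·(1/4+7/2) = 15/2 ✓

d=15/2 v_max=2 a_max=8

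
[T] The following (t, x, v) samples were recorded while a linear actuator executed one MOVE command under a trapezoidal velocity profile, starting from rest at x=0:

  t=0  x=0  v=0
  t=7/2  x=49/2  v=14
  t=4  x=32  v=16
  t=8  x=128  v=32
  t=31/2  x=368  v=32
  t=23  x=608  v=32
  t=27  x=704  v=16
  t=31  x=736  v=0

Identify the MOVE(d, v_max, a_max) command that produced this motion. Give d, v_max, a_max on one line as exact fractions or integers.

d=736 v_max=32 a_max=4

final state: t=31, x=736, v=0 → d = 736
a_max = (14−0)/(7/2−0) = 4
max v = 32 over t∈[8,23] → v_max = 32
check: 32·(8+15) = 736 ✓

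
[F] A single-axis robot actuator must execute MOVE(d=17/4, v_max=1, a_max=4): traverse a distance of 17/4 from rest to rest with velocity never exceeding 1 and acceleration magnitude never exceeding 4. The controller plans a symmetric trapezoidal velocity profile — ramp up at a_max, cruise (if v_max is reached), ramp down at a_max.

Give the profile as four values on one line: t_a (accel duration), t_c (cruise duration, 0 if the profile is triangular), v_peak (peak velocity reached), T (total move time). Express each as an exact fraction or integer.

t_a=1/4 t_c=4 v_peak=1 T=9/2

(v_max)²/a_max = 1²/4 = 1/4
17/4 ≥ 1/4 → trapezoidal
t_a = 1/4; v_peak = 1
d_cruise = 17/4 − 1/4 = 4; t_c = 4/1 = 4
T = 2·1/4 + 4 = 9/2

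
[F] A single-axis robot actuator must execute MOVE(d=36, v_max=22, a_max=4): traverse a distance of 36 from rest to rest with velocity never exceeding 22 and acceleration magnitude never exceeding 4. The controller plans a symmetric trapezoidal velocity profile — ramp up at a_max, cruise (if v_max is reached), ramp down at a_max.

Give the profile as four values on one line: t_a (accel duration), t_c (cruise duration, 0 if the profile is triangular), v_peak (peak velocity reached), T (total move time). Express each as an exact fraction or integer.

vₘ²/aₘ = 22²/4 = 121
36 < 121 so t_c = 0
v_peak = √(36·4) = √144 = 12
t_a = 12/4 = 3; t_c = 0
T = 2·3 = 6

t_a=3 t_c=0 v_peak=12 T=6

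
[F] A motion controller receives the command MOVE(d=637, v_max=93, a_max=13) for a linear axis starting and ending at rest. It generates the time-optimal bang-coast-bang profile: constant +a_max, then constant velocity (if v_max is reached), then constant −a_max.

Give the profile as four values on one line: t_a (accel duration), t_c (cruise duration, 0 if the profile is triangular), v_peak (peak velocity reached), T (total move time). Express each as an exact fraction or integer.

t_a=7 t_c=0 v_peak=91 T=14

v_max²/a_max = 93²/13 = 8649/13
637 < 8649/13 ⇒ no cruise
v_peak = √(637·13) = √8281 = 91
t_a = 91/13 = 7; t_c = 0
T = 2·7 = 14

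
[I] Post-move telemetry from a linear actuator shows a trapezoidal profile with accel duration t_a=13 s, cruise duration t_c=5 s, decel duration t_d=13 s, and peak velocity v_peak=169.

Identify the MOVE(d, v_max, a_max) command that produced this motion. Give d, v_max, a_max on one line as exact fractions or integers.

d=3042 v_max=169 a_max=13

a_max = 169/13 = 13
d_a = ½·169·13 = 2197/2; d_c = 169·5 = 845
d = 2·2197/2 + 845 = 3042
t_c = 5 > 0 so v_max = 169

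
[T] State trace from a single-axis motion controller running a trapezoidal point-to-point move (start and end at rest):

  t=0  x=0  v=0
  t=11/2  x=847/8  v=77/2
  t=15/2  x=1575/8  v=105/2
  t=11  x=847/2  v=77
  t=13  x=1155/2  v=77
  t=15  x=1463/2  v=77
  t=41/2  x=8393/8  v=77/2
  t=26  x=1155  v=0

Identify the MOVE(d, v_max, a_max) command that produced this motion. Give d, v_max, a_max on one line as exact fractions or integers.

final state: t=26, x=1155, v=0 → d = 1155
a_max = (77/2−0)/(11/2−0) = 7
max v = 77 over t∈[11,15] → v_max = 77
check: 77·(11+4) = 1155 ✓

d=1155 v_max=77 a_max=7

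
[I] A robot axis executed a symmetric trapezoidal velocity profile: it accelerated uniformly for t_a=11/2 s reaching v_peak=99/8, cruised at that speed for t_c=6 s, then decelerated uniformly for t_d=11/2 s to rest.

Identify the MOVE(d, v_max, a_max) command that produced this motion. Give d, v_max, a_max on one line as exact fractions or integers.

a_max = (99/8)/(11/2) = 9/4
d_a = ½·99/8·11/2 = 1089/32; d_c = 99/8·6 = 297/4
d = 2·1089/32 + 297/4 = 2277/16
t_c = 6 > 0 → v_max = v_peak = 99/8

d=2277/16 v_max=99/8 a_max=9/4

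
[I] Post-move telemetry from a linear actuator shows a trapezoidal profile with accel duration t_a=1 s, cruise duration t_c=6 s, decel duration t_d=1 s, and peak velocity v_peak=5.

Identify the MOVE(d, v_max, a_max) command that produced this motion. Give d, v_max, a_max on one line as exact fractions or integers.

a_max = 5/1 = 5
d_a = ½·5·1 = 5/2; d_c = 5·6 = 30
d = 2·5/2 + 30 = 35
t_c = 6 > 0 so v_max = 5

d=35 v_max=5 a_max=5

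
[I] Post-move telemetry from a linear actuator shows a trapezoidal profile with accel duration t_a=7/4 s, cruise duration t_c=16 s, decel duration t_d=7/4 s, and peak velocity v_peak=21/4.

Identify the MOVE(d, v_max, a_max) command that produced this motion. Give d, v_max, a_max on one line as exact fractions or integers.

d=1491/16 v_max=21/4 a_max=3

a_max = (21/4)/(7/4) = 3
d_a = ½·21/4·7/4 = 147/32; d_c = 21/4·16 = 84
d = 2·147/32 + 84 = 1491/16
t_c = 16 > 0 ⇒ limit active, v_max = 21/4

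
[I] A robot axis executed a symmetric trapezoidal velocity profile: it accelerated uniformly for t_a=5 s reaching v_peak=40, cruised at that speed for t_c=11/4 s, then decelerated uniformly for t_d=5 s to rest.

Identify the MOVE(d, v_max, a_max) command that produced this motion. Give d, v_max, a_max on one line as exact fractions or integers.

d=310 v_max=40 a_max=8

a_max = 40/5 = 8
d_a = ½·40·5 = 100; d_c = 40·11/4 = 110
d = 2·100 + 110 = 310
t_c = 11/4 > 0 → v_max = v_peak = 40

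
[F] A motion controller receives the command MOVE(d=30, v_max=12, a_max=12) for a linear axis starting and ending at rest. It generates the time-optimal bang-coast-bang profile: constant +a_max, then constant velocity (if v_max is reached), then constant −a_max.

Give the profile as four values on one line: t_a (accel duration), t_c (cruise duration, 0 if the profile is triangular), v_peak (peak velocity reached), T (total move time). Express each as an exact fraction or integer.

(v_max)²/a_max = 12²/12 = 12
30 ≥ 12 so v_max reached
t_a = 12/12 = 1; v_peak = 12
d_cruise = 30 − 12 = 18; t_c = 18/12 = 3/2
T = 2·1 + 3/2 = 7/2

t_a=1 t_c=3/2 v_peak=12 T=7/2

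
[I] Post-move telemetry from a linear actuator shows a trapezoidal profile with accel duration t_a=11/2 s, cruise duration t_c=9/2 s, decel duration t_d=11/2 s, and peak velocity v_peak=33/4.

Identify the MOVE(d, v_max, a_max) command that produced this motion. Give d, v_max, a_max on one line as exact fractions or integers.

a_max = (33/4)/(11/2) = 3/2
d_a = ½·33/4·11/2 = 363/16; d_c = 33/4·9/2 = 297/8
d = 2·363/16 + 297/8 = 165/2
t_c = 9/2 > 0 ⇒ limit active, v_max = 33/4

d=165/2 v_max=33/4 a_max=3/2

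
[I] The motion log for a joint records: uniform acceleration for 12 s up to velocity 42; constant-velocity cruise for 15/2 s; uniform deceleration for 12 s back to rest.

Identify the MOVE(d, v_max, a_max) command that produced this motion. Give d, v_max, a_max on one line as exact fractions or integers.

d=819 v_max=42 a_max=7/2

a_max = 42/12 = 7/2
d_a = ½·42·12 = 252; d_c = 42·15/2 = 315
d = 2·252 + 315 = 819
t_c = 15/2 > 0 ⇒ limit active, v_max = 42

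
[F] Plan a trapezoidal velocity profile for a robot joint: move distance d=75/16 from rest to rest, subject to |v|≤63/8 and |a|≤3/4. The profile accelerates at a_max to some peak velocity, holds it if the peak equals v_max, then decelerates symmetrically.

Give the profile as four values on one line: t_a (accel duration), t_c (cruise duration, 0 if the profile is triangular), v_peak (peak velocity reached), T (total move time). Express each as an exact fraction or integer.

vₘ²/aₘ = (63/8)²/(3/4) = 1323/16
75/16 < 1323/16 ⇒ no cruise
v_peak = √(75/16·3/4) = √(225/64) = 15/8
t_a = (15/8)/(3/4) = 5/2; t_c = 0
T = 2·5/2 = 5

t_a=5/2 t_c=0 v_peak=15/8 T=5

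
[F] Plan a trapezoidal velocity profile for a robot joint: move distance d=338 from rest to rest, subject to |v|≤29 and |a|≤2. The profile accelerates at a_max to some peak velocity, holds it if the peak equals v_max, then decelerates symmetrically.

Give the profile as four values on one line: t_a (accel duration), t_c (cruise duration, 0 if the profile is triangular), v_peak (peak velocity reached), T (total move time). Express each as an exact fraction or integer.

vₘ²/aₘ = 29²/2 = 841/2
338 < 841/2 → triangular
v_peak = √(338·2) = √676 = 26
t_a = 26/2 = 13; t_c = 0
T = 2·13 = 26

t_a=13 t_c=0 v_peak=26 T=26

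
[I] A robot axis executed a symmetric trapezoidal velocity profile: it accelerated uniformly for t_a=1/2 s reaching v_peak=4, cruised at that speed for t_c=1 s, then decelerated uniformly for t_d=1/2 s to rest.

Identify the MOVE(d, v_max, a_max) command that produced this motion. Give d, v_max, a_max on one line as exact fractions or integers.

a_max = 4/(1/2) = 8
d_a = ½·4·1/2 = 1; d_c = 4·1 = 4
d = 2·1 + 4 = 6
t_c = 1 > 0 → v_max = v_peak = 4

d=6 v_max=4 a_max=8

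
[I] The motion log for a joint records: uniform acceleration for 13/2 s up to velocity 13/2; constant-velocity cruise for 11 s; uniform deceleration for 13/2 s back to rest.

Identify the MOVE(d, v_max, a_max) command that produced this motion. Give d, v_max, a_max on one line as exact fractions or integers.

d=455/4 v_max=13/2 a_max=1

a_max = (13/2)/(13/2) = 1
d_a = ½·13/2·13/2 = 169/8; d_c = 13/2·11 = 143/2
d = 2·169/8 + 143/2 = 455/4
t_c = 11 > 0 → v_max = v_peak = 13/2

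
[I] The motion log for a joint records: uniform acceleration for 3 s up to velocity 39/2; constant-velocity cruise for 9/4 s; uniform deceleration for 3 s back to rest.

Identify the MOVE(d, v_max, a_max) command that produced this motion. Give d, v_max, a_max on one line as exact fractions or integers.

a_max = (39/2)/3 = 13/2
d_a = ½·39/2·3 = 117/4; d_c = 39/2·9/4 = 351/8
d = 2·117/4 + 351/8 = 819/8
t_c = 9/4 > 0 → v_max = v_peak = 39/2

d=819/8 v_max=39/2 a_max=13/2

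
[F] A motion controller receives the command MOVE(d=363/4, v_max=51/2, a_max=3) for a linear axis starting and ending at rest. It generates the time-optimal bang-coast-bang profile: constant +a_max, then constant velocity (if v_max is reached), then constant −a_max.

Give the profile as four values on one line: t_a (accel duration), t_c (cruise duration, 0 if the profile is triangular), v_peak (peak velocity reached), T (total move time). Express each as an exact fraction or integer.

vₘ²/aₘ = (51/2)²/3 = 867/4
363/4 < 867/4 so t_c = 0
v_peak = √(363/4·3) = √(1089/4) = 33/2
t_a = (33/2)/3 = 11/2; t_c = 0
T = 2·11/2 = 11

t_a=11/2 t_c=0 v_peak=33/2 T=11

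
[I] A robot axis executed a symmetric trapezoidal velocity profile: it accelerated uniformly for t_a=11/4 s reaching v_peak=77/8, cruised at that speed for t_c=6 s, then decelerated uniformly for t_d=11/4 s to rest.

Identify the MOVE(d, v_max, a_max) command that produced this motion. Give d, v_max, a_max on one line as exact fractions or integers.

a_max = (77/8)/(11/4) = 7/2
d_a = ½·77/8·11/4 = 847/64; d_c = 77/8·6 = 231/4
d = 2·847/64 + 231/4 = 2695/32
t_c = 6 > 0 so v_max = 77/8

d=2695/32 v_max=77/8 a_max=7/2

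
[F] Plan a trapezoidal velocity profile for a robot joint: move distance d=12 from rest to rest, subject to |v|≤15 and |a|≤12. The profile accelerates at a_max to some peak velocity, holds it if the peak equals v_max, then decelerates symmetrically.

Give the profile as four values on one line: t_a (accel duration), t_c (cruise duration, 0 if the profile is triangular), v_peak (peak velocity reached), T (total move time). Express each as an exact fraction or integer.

v_max²/a_max = 15²/12 = 75/4
12 < 75/4 → triangular
v_peak = √(12·12) = √144 = 12
t_a = 12/12 = 1; t_c = 0
T = 2·1 = 2

t_a=1 t_c=0 v_peak=12 T=2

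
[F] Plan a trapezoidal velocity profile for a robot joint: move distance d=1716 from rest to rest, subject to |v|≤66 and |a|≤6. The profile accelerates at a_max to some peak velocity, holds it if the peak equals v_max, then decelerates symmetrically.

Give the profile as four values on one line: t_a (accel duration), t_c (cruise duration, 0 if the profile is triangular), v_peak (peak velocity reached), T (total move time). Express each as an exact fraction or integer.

v_max²/a_max = 66²/6 = 726
1716 ≥ 726 so v_max reached
t_a = 66/6 = 11; v_peak = 66
d_cruise = 1716 − 726 = 990; t_c = 990/66 = 15
T = 2·11 + 15 = 37

t_a=11 t_c=15 v_peak=66 T=37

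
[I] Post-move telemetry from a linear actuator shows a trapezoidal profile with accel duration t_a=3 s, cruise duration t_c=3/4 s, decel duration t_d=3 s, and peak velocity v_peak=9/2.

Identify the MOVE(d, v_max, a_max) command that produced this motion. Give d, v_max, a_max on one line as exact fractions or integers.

a_max = (9/2)/3 = 3/2
d_a = ½·9/2·3 = 27/4; d_c = 9/2·3/4 = 27/8
d = 2·27/4 + 27/8 = 135/8
t_c = 3/4 > 0 so v_max = 9/2

d=135/8 v_max=9/2 a_max=3/2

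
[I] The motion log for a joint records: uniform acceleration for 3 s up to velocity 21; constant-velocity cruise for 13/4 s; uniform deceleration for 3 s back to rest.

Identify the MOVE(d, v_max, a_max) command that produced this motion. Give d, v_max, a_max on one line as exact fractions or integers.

d=525/4 v_max=21 a_max=7

a_max = 21/3 = 7
d_a = ½·21·3 = 63/2; d_c = 21·13/4 = 273/4
d = 2·63/2 + 273/4 = 525/4
t_c = 13/4 > 0 ⇒ limit active, v_max = 21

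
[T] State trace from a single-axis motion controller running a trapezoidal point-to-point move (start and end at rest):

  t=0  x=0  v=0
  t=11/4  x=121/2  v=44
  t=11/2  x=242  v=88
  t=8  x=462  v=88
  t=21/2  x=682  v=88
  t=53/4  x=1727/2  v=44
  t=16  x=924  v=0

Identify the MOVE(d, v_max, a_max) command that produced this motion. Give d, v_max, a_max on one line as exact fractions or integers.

d=924 v_max=88 a_max=16

final state: t=16, x=924, v=0 → d = 924
a_max = (44−0)/(11/4−0) = 16
max v = 88 over t∈[11/2,21/2] → v_max = 88
check: 88·(11/2+5) = 924 ✓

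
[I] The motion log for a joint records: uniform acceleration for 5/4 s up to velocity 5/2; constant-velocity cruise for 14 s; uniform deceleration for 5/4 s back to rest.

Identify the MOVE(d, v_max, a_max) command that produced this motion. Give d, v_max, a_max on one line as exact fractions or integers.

d=305/8 v_max=5/2 a_max=2

a_max = (5/2)/(5/4) = 2
d_a = ½·5/2·5/4 = 25/16; d_c = 5/2·14 = 35
d = 2·25/16 + 35 = 305/8
t_c = 14 > 0 so v_max = 5/2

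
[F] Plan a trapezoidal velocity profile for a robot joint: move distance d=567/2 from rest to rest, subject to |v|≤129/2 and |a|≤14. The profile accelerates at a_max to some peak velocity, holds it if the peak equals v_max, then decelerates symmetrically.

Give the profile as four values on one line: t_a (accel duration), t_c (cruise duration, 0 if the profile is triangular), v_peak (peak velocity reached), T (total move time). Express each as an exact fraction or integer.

vₘ²/aₘ = (129/2)²/14 = 16641/56
567/2 < 16641/56 so t_c = 0
v_peak = √(567/2·14) = √3969 = 63
t_a = 63/14 = 9/2; t_c = 0
T = 2·9/2 = 9

t_a=9/2 t_c=0 v_peak=63 T=9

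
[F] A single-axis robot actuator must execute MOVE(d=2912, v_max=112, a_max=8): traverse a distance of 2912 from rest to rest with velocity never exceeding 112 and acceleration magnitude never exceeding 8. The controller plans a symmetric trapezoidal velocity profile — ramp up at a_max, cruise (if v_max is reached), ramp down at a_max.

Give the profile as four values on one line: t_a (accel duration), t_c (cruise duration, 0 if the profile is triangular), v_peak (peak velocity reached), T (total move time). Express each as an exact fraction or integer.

vₘ²/aₘ = 112²/8 = 1568
2912 ≥ 1568 → trapezoidal
t_a = 112/8 = 14; v_peak = 112
d_cruise = 2912 − 1568 = 1344; t_c = 1344/112 = 12
T = 2·14 + 12 = 40

t_a=14 t_c=12 v_peak=112 T=40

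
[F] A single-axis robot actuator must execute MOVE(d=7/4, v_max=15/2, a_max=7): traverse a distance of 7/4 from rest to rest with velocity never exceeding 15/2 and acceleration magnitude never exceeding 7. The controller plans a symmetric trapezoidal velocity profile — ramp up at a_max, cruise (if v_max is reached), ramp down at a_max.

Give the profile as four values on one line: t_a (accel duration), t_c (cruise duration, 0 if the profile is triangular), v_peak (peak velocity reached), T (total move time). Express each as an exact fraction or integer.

t_a=1/2 t_c=0 v_peak=7/2 T=1

(v_max)²/a_max = (15/2)²/7 = 225/28
7/4 < 225/28 ⇒ no cruise
v_peak = √(7/4·7) = √(49/4) = 7/2
t_a = (7/2)/7 = 1/2; t_c = 0
T = 2·1/2 = 1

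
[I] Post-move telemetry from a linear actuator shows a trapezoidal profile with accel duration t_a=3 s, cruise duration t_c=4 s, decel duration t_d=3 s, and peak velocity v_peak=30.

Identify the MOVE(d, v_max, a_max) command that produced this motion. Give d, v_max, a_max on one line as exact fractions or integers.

d=210 v_max=30 a_max=10

a_max = 30/3 = 10
d_a = ½·30·3 = 45; d_c = 30·4 = 120
d = 2·45 + 120 = 210
t_c = 4 > 0 ⇒ limit active, v_max = 30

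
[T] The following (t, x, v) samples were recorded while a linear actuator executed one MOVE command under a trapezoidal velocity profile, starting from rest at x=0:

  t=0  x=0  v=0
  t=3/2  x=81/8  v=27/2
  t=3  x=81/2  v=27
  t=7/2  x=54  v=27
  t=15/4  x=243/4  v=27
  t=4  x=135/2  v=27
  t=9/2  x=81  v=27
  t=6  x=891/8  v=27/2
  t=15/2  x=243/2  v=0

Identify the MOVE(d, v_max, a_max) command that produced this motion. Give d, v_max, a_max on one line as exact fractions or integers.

final state: t=15/2, x=243/2, v=0 → d = 243/2
a_max = (27/2−0)/(3/2−0) = 9
max v = 27 over t∈[3,9/2] → v_max = 27
check: 27·(3+3/2) = 243/2 ✓

d=243/2 v_max=27 a_max=9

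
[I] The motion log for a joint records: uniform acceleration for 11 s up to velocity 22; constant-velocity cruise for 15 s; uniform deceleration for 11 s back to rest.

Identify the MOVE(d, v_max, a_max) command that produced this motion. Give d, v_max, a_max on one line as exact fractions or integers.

d=572 v_max=22 a_max=2

a_max = 22/11 = 2
d_a = ½·22·11 = 121; d_c = 22·15 = 330
d = 2·121 + 330 = 572
t_c = 15 > 0 so v_max = 22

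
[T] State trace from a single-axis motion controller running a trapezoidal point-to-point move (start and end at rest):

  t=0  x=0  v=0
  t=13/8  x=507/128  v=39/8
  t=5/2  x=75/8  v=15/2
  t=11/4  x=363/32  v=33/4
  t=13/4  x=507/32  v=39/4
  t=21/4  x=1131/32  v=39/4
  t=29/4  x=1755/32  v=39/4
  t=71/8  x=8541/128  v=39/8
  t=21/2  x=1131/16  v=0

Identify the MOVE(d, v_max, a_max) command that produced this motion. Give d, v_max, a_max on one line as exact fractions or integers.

final state: t=21/2, x=1131/16, v=0 → d = 1131/16
a_max = (39/8−0)/(13/8−0) = 3
max v = 39/4 over t∈[13/4,29/4] → v_max = 39/4
check: 39/4·(13/4+4) = 1131/16 ✓

d=1131/16 v_max=39/4 a_max=3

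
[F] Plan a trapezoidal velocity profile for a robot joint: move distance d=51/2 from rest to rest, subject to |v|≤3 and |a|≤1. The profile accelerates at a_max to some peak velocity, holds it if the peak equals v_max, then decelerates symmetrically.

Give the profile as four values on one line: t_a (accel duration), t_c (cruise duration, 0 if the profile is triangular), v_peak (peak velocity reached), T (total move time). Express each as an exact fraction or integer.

(v_max)²/a_max = 3²/1 = 9
51/2 ≥ 9 so v_max reached
t_a = 3/1 = 3; v_peak = 3
d_cruise = 51/2 − 9 = 33/2; t_c = (33/2)/3 = 11/2
T = 2·3 + 11/2 = 23/2

t_a=3 t_c=11/2 v_peak=3 T=23/2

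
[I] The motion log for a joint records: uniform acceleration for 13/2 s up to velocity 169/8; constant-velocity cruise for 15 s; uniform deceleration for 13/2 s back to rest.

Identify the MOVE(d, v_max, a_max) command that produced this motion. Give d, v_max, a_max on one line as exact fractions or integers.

a_max = (169/8)/(13/2) = 13/4
d_a = ½·169/8·13/2 = 2197/32; d_c = 169/8·15 = 2535/8
d = 2·2197/32 + 2535/8 = 7267/16
t_c = 15 > 0 → v_max = v_peak = 169/8

d=7267/16 v_max=169/8 a_max=13/4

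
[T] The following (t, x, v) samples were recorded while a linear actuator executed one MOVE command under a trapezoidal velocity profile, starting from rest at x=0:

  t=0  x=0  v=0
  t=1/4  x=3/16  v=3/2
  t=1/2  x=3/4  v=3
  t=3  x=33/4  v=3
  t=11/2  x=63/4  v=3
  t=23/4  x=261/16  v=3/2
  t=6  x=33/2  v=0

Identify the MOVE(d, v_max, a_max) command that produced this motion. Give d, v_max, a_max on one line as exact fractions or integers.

d=33/2 v_max=3 a_max=6

final state: t=6, x=33/2, v=0 → d = 33/2
a_max = (3/2−0)/(1/4−0) = 6
max v = 3 over t∈[1/2,11/2] → v_max = 3
check: 3·(1/2+5) = 33/2 ✓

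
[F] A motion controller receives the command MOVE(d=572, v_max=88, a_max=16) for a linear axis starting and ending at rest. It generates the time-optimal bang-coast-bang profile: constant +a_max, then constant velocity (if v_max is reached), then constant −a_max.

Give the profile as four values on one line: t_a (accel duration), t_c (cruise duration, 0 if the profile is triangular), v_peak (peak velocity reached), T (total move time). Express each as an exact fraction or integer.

v_max²/a_max = 88²/16 = 484
572 ≥ 484 ⇒ cruise phase
t_a = 88/16 = 11/2; v_peak = 88
d_cruise = 572 − 484 = 88; t_c = 88/88 = 1
T = 2·11/2 + 1 = 12

t_a=11/2 t_c=1 v_peak=88 T=12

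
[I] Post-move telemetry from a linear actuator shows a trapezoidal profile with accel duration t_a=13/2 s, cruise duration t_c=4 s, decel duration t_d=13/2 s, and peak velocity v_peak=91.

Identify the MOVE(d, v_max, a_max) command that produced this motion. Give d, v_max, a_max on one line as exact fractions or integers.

a_max = 91/(13/2) = 14
d_a = ½·91·13/2 = 1183/4; d_c = 91·4 = 364
d = 2·1183/4 + 364 = 1911/2
t_c = 4 > 0 ⇒ limit active, v_max = 91

d=1911/2 v_max=91 a_max=14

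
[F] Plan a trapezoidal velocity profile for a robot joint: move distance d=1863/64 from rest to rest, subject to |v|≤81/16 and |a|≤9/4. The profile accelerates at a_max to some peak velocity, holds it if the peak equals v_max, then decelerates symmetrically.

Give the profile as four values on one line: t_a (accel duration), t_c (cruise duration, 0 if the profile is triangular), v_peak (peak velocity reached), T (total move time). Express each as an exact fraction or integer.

t_a=9/4 t_c=7/2 v_peak=81/16 T=8

v_max²/a_max = (81/16)²/(9/4) = 729/64
1863/64 ≥ 729/64 so v_max reached
t_a = (81/16)/(9/4) = 9/4; v_peak = 81/16
d_cruise = 1863/64 − 729/64 = 567/32; t_c = (567/32)/(81/16) = 7/2
T = 2·9/4 + 7/2 = 8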